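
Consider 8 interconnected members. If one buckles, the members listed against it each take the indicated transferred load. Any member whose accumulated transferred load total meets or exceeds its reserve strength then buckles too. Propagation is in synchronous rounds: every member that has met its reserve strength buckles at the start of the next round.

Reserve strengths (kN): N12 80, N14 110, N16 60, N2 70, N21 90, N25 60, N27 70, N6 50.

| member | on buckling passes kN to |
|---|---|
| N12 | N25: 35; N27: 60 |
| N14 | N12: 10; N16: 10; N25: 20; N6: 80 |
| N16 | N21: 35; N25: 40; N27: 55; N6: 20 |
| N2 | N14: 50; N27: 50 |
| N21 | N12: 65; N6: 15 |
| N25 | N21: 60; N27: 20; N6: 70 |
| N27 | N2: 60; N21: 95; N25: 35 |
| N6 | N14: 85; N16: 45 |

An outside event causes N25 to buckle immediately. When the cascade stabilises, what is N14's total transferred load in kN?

Round 1 — N25 buckles (initial).
  N21: +60 → 60 < 90
  N27: +20 → 20 < 70
  N6: +70 → 70 ≥ 50
Round 2 — N6 buckles.
  N14: +85 → 85 < 110
  N16: +45 → 45 < 60
No further bucklings.

85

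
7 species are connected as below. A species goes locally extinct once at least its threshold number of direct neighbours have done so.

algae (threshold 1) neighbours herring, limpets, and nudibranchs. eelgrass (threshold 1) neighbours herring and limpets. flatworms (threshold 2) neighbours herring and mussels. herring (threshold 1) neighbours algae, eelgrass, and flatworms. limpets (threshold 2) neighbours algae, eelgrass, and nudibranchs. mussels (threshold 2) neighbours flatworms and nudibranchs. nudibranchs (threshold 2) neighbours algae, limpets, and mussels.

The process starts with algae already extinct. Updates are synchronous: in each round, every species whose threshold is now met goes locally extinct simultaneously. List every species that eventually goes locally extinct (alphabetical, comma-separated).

algae, eelgrass, herring, limpets, nudibranchs

Round 1 — algae goes locally extinct (initial).
Round 2 — checking thresholds:
  herring: 1 of 3 neighbours ≥ 1, goes locally extinct.
  limpets: 1 of 3 neighbours < 2, below threshold.
  nudibranchs: 1 of 3 neighbours < 2, below threshold.
Round 3 — checking thresholds:
  eelgrass: 1 of 2 neighbours ≥ 1, goes locally extinct.
  flatworms: 1 of 2 neighbours < 2, below threshold.
  limpets: 1 of 3 neighbours < 2, below threshold.
  nudibranchs: 1 of 3 neighbours < 2, below threshold.
Round 4 — checking thresholds:
  flatworms: 1 of 2 neighbours < 2, below threshold.
  limpets: 2 of 3 neighbours ≥ 2, goes locally extinct.
  nudibranchs: 1 of 3 neighbours < 2, below threshold.
Round 5 — checking thresholds:
  flatworms: 1 of 2 neighbours < 2, below threshold.
  nudibranchs: 2 of 3 neighbours ≥ 2, goes locally extinct.
Round 6 — no new extinctions; cascade stops.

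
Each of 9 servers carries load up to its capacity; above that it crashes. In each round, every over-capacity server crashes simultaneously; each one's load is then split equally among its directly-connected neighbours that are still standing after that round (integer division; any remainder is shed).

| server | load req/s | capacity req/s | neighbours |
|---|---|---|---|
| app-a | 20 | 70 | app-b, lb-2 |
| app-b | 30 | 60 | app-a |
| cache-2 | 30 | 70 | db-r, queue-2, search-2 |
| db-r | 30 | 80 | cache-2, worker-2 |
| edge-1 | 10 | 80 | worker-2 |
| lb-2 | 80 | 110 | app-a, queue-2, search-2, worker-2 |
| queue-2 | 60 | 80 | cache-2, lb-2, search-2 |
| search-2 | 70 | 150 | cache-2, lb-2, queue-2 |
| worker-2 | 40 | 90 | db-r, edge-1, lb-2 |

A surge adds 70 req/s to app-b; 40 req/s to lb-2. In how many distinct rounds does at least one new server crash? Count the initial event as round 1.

4

Round 1 — app-b at 100 > 60; lb-2 at 120 > 110. app-b, lb-2 crash.
  app-b sheds 100 req/s to app-a: 100 each.
    app-a: 20+100 = 120 > 70
  lb-2 sheds 120 req/s to app-a, queue-2, search-2, worker-2: 30 each.
    app-a: 120+30 = 150 > 70
    queue-2: 60+30 = 90 > 80
    search-2: 70+30 = 100 ≤ 150
    worker-2: 40+30 = 70 ≤ 90
Round 2 — app-a, queue-2 crash.
  app-a sheds 150 req/s: no online neighbours, lost.
  queue-2 sheds 90 req/s to cache-2, search-2: 45 each.
    cache-2: 30+45 = 75 > 70
    search-2: 100+45 = 145 ≤ 150
Round 3 — cache-2 crashes.
  cache-2 sheds 75 req/s to db-r, search-2: 37 each (1 lost).
    db-r: 30+37 = 67 ≤ 80
    search-2: 145+37 = 182 > 150
Round 4 — search-2 crashes.
  search-2 sheds 182 req/s: no online neighbours, lost.
No further crashes.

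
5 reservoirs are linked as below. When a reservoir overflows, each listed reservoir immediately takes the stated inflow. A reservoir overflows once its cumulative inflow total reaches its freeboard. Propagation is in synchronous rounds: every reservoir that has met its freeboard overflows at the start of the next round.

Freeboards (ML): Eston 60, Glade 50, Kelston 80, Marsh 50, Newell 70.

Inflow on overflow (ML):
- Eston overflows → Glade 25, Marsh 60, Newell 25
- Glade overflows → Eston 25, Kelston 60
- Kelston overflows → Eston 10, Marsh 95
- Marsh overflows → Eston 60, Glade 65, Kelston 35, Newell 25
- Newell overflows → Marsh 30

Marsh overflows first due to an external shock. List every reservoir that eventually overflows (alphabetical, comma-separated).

Eston, Glade, Kelston, Marsh

Round 1 — Marsh overflows (initial).
  Eston: +60 → 60 ≥ 60
  Glade: +65 → 65 ≥ 50
  Kelston: +35 → 35 < 80
  Newell: +25 → 25 < 70
Round 2 — Eston, Glade overflow.
  Kelston: +60 → 95 ≥ 80
  Newell: +25 → 50 < 70
Round 3 — Kelston overflows.
No further overflows.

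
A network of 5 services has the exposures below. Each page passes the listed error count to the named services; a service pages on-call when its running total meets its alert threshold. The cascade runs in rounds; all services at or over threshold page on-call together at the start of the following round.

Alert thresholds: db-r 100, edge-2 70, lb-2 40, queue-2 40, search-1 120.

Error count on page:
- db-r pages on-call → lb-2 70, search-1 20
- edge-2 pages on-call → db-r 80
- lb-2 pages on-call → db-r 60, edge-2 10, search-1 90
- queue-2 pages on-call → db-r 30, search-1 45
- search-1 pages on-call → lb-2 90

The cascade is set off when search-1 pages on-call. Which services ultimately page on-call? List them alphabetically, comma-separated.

Round 1 — search-1 pages on-call (initial).
  lb-2: +90 → 90 ≥ 40
Round 2 — lb-2 pages on-call.
  db-r: +60 → 60 < 100
  edge-2: +10 → 10 < 70
No further pages.

lb-2, search-1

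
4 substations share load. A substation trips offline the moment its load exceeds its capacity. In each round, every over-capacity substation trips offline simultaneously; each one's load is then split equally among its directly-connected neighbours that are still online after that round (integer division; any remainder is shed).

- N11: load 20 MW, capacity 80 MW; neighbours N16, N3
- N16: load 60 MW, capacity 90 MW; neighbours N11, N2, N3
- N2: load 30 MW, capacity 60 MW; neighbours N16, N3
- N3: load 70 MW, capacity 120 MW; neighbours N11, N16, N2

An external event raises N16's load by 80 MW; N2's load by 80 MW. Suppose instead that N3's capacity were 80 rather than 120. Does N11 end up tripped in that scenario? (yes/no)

yes

With N3's capacity at 80:
Round 1 — N16 at 140 > 90; N2 at 110 > 60. N16, N2 trip offline.
  N16 sheds 140 MW to N11, N3: 70 each.
    N11: 20+70 = 90 > 80
    N3: 70+70 = 140 > 80
  N2 sheds 110 MW to N3: 110 each.
    N3: 140+110 = 250 > 80
Round 2 — N11, N3 trip offline.
  N11 sheds 90 MW: no online neighbours, lost.
  N3 sheds 250 MW: no online neighbours, lost.
No further trips.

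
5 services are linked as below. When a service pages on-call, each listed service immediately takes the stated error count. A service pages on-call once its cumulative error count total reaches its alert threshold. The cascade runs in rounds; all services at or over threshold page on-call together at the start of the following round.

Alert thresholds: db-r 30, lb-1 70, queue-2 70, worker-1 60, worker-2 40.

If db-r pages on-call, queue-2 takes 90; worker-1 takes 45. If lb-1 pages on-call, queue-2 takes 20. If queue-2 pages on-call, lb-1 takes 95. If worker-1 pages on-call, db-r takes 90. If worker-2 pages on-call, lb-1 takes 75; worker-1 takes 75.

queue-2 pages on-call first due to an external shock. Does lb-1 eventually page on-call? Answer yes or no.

yes

Round 1 — queue-2 pages on-call (initial).
  lb-1: +95 → 95 ≥ 70
Round 2 — lb-1 pages on-call.
No further pages.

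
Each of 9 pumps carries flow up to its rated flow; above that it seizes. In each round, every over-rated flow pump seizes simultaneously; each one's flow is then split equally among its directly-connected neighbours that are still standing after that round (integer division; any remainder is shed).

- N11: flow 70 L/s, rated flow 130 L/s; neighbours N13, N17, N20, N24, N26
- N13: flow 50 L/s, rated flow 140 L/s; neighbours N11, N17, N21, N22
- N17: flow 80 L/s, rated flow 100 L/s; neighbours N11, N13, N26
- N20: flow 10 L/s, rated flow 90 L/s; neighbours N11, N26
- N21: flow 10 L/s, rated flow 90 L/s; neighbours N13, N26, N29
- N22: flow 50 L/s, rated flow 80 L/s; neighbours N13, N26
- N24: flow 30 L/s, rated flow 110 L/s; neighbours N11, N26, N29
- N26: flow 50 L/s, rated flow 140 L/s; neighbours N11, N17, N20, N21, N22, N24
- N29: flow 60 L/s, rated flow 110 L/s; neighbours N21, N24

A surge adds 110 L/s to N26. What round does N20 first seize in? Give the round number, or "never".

Round 1 — N26 at 160 > 140. N26 seizes.
  N26 sheds 160 L/s to N11, N17, N20, N21, N22, N24: 26 each (4 lost).
    N11: 70+26 = 96 ≤ 130
    N17: 80+26 = 106 > 100
    N20: 10+26 = 36 ≤ 90
    N21: 10+26 = 36 ≤ 90
    N22: 50+26 = 76 ≤ 80
    N24: 30+26 = 56 ≤ 110
Round 2 — N17 seizes.
  N17 sheds 106 L/s to N11, N13: 53 each.
    N11: 96+53 = 149 > 130
    N13: 50+53 = 103 ≤ 140
Round 3 — N11 seizes.
  N11 sheds 149 L/s to N13, N20, N24: 49 each (2 lost).
    N13: 103+49 = 152 > 140
    N20: 36+49 = 85 ≤ 90
    N24: 56+49 = 105 ≤ 110
Round 4 — N13 seizes.
  N13 sheds 152 L/s to N21, N22: 76 each.
    N21: 36+76 = 112 > 90
    N22: 76+76 = 152 > 80
Round 5 — N21, N22 seize.
  N21 sheds 112 L/s to N29: 112 each.
    N29: 60+112 = 172 > 110
  N22 sheds 152 L/s: no online neighbours, lost.
Round 6 — N29 seizes.
  N29 sheds 172 L/s to N24: 172 each.
    N24: 105+172 = 277 > 110
Round 7 — N24 seizes.
  N24 sheds 277 L/s: no online neighbours, lost.
No further seizures.

never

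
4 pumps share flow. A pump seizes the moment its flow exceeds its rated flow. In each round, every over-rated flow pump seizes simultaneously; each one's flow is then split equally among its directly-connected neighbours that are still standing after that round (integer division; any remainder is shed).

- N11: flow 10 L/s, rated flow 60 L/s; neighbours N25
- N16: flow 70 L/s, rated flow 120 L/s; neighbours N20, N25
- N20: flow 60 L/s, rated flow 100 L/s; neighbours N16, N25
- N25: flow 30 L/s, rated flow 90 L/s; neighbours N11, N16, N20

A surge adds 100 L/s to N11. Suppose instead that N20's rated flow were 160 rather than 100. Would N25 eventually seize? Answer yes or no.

With N20's rated flow at 160:
Round 1 — N11 at 110 > 60. N11 seizes.
  N11 sheds 110 L/s to N25: 110 each.
    N25: 30+110 = 140 > 90
Round 2 — N25 seizes.
  N25 sheds 140 L/s to N16, N20: 70 each.
    N16: 70+70 = 140 > 120
    N20: 60+70 = 130 ≤ 160
Round 3 — N16 seizes.
  N16 sheds 140 L/s to N20: 140 each.
    N20: 130+140 = 270 > 160
Round 4 — N20 seizes.
  N20 sheds 270 L/s: no online neighbours, lost.
No further seizures.

yes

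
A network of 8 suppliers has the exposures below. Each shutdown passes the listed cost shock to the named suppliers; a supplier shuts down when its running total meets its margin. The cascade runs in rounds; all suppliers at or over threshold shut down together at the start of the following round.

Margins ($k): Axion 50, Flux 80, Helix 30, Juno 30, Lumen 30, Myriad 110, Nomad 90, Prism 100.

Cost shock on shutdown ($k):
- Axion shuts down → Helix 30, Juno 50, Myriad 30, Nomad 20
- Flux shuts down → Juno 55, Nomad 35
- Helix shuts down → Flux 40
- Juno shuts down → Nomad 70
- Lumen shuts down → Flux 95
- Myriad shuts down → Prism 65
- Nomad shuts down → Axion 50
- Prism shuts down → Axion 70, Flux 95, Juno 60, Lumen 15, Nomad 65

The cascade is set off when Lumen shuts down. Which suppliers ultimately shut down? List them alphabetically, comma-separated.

Axion, Flux, Helix, Juno, Lumen, Nomad

Round 1 — Lumen shuts down (initial).
  Flux: +95 → 95 ≥ 80
Round 2 — Flux shuts down.
  Juno: +55 → 55 ≥ 30
  Nomad: +35 → 35 < 90
Round 3 — Juno shuts down.
  Nomad: +70 → 105 ≥ 90
Round 4 — Nomad shuts down.
  Axion: +50 → 50 ≥ 50
Round 5 — Axion shuts down.
  Helix: +30 → 30 ≥ 30
  Myriad: +30 → 30 < 110
Round 6 — Helix shuts down.
No further shutdowns.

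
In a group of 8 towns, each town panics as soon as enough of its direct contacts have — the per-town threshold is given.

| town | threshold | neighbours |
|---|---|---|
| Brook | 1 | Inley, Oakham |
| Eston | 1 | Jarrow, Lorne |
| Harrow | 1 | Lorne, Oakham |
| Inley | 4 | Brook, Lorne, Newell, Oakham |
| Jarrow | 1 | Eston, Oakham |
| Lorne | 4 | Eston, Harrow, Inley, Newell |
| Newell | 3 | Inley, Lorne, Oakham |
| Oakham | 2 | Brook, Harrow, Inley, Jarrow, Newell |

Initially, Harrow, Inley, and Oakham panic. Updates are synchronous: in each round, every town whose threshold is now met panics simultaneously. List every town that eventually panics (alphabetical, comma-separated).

Round 1 — Harrow, Inley, Oakham panic (initial).
Round 2 — checking thresholds:
  Brook: 2 of 2 neighbours ≥ 1, panics.
  Jarrow: 1 of 2 neighbours ≥ 1, panics.
  Lorne: 2 of 4 neighbours < 4, not yet.
  Newell: 2 of 3 neighbours < 3, not yet.
Round 3 — checking thresholds:
  Eston: 1 of 2 neighbours ≥ 1, panics.
  Lorne: 2 of 4 neighbours < 4, not yet.
  Newell: 2 of 3 neighbours < 3, not yet.
Round 4 — no new panics; cascade stops.

Brook, Eston, Harrow, Inley, Jarrow, Oakham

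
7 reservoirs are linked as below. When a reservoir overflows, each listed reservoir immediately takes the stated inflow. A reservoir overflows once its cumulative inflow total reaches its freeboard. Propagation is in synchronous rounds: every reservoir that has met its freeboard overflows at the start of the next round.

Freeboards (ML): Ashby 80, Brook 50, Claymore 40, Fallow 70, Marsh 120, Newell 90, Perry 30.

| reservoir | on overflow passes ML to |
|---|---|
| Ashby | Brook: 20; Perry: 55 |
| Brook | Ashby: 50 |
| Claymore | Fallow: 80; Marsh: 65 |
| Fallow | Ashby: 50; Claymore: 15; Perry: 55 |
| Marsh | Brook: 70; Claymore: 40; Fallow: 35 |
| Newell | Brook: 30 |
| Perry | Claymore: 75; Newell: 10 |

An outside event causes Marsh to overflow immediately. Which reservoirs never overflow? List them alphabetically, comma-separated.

Round 1 — Marsh overflows (initial).
  Brook: +70 → 70 ≥ 50
  Claymore: +40 → 40 ≥ 40
  Fallow: +35 → 35 < 70
Round 2 — Brook, Claymore overflow.
  Ashby: +50 → 50 < 80
  Fallow: +80 → 115 ≥ 70
Round 3 — Fallow overflows.
  Ashby: +50 → 100 ≥ 80
  Perry: +55 → 55 ≥ 30
Round 4 — Ashby, Perry overflow.
  Newell: +10 → 10 < 90
No further overflows.

Newell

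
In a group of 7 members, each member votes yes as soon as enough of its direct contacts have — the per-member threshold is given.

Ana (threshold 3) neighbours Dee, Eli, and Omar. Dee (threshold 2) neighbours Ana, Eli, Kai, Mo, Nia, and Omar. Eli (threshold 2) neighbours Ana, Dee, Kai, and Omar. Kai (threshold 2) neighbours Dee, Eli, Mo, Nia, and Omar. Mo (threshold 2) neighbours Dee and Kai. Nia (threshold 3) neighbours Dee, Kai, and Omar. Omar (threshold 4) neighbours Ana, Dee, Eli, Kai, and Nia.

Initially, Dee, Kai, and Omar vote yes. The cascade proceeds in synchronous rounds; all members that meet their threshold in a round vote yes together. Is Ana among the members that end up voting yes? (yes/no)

yes

Round 1 — Dee, Kai, Omar vote yes (initial).
Round 2 — checking thresholds:
  Ana: 2 of 3 neighbours < 3, not yet.
  Eli: 3 of 4 neighbours ≥ 2, votes yes.
  Mo: 2 of 2 neighbours ≥ 2, votes yes.
  Nia: 3 of 3 neighbours ≥ 3, votes yes.
Round 3 — checking thresholds:
  Ana: 3 of 3 neighbours ≥ 3, votes yes.
Round 4 — no new yes votes; cascade stops.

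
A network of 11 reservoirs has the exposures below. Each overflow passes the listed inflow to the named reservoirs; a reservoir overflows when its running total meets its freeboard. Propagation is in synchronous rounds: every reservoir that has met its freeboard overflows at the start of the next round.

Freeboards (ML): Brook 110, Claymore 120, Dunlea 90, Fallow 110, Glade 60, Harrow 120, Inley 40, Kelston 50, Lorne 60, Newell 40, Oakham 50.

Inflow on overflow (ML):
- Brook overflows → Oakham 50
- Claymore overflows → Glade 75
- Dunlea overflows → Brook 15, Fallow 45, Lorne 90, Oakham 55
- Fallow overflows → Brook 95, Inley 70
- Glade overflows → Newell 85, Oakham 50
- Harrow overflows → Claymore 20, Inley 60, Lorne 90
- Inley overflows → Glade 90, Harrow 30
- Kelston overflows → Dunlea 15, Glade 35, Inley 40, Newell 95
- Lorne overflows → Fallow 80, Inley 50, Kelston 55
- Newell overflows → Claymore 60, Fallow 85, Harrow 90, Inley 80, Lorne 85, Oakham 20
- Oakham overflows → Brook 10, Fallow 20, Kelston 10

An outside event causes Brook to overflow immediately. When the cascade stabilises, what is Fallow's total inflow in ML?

20

Round 1 — Brook overflows (initial).
  Oakham: +50 → 50 ≥ 50
Round 2 — Oakham overflows.
  Fallow: +20 → 20 < 110
  Kelston: +10 → 10 < 50
No further overflows.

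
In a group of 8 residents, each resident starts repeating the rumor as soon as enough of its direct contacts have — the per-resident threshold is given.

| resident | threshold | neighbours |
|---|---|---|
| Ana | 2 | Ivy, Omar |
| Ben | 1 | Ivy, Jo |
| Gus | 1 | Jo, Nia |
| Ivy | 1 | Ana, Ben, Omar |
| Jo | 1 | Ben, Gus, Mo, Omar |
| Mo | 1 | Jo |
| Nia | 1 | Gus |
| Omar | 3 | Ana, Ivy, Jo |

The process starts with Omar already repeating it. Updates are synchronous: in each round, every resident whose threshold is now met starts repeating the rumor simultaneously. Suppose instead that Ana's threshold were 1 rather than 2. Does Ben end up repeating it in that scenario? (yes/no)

With Ana's threshold at 1:
Round 1 — Omar starts repeating the rumor (initial).
Round 2 — checking thresholds:
  Ana: 1 of 2 neighbours ≥ 1, starts repeating the rumor.
  Ivy: 1 of 3 neighbours ≥ 1, starts repeating the rumor.
  Jo: 1 of 4 neighbours ≥ 1, starts repeating the rumor.
Round 3 — checking thresholds:
  Ben: 2 of 2 neighbours ≥ 1, starts repeating the rumor.
  Gus: 1 of 2 neighbours ≥ 1, starts repeating the rumor.
  Mo: 1 of 1 neighbours ≥ 1, starts repeating the rumor.
Round 4 — checking thresholds:
  Nia: 1 of 1 neighbours ≥ 1, starts repeating the rumor.
Round 5 — no new spreads; cascade stops.

yes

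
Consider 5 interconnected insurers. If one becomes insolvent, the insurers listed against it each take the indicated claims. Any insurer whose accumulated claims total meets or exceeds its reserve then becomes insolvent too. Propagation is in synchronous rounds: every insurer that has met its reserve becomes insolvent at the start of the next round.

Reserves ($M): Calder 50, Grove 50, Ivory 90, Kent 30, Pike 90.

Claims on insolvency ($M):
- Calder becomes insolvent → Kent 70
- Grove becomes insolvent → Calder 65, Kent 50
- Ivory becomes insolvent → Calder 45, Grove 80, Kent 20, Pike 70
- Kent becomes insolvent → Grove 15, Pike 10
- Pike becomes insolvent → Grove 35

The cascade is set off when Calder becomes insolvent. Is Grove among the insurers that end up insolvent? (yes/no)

no

Round 1 — Calder becomes insolvent (initial).
  Kent: +70 → 70 ≥ 30
Round 2 — Kent becomes insolvent.
  Grove: +15 → 15 < 50
  Pike: +10 → 10 < 90
No further insolvencies.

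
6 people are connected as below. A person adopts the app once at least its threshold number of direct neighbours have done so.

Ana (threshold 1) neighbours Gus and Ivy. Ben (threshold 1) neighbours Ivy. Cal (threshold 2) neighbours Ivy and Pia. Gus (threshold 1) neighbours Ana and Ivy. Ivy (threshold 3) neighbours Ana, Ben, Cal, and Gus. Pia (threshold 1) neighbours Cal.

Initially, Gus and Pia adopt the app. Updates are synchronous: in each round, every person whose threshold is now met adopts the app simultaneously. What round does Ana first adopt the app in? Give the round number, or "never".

2

Round 1 — Gus, Pia adopt the app (initial).
Round 2 — checking thresholds:
  Ana: 1 of 2 neighbours ≥ 1, adopts the app.
  Cal: 1 of 2 neighbours < 2, below threshold.
  Ivy: 1 of 4 neighbours < 3, below threshold.
Round 3 — no new adoptions; cascade stops.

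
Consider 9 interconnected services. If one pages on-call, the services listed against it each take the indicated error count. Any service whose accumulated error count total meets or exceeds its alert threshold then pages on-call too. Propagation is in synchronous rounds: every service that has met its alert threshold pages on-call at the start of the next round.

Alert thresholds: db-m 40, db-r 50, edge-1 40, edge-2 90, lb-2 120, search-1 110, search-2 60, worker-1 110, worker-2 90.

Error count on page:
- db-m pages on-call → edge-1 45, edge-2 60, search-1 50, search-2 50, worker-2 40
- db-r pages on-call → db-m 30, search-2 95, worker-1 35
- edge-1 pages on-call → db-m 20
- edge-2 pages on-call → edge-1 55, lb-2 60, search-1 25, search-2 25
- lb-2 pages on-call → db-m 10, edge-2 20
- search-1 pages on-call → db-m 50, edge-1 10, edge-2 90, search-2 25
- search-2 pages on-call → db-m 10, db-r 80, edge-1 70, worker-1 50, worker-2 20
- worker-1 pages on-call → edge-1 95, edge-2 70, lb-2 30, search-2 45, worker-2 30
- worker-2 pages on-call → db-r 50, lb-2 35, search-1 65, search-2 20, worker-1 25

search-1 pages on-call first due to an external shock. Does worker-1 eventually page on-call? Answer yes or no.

no

Round 1 — search-1 pages on-call (initial).
  db-m: +50 → 50 ≥ 40
  edge-1: +10 → 10 < 40
  edge-2: +90 → 90 ≥ 90
  search-2: +25 → 25 < 60
Round 2 — db-m, edge-2 page on-call.
  edge-1: +45+55 → 110 ≥ 40
  lb-2: +60 → 60 < 120
  search-2: +50+25 → 100 ≥ 60
  worker-2: +40 → 40 < 90
Round 3 — edge-1, search-2 page on-call.
  db-r: +80 → 80 ≥ 50
  worker-1: +50 → 50 < 110
  worker-2: +20 → 60 < 90
Round 4 — db-r pages on-call.
  worker-1: +35 → 85 < 110
No further pages.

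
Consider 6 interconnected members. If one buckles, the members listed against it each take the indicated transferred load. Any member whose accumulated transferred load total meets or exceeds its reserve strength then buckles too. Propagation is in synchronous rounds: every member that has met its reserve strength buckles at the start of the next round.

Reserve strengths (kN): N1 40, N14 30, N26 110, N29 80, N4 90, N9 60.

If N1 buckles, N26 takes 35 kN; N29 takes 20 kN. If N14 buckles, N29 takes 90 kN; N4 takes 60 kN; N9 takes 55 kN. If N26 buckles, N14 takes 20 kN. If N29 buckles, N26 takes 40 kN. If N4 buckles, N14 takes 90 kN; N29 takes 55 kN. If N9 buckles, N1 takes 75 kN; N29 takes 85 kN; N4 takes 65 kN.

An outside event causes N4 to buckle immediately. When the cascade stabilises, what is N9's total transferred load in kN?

55

Round 1 — N4 buckles (initial).
  N14: +90 → 90 ≥ 30
  N29: +55 → 55 < 80
Round 2 — N14 buckles.
  N29: +90 → 145 ≥ 80
  N9: +55 → 55 < 60
Round 3 — N29 buckles.
  N26: +40 → 40 < 110
No further bucklings.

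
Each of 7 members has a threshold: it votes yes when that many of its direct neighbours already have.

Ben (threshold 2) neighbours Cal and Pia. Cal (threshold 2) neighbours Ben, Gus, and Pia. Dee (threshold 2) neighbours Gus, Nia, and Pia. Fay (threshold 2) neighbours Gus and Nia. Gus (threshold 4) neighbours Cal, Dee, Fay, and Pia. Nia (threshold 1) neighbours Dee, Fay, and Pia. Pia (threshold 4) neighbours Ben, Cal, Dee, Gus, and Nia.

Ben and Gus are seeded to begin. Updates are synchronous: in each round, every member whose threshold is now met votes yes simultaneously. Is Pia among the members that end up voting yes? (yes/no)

Round 1 — Ben, Gus vote yes (initial).
Round 2 — checking thresholds:
  Cal: 2 of 3 neighbours ≥ 2, votes yes.
  Dee: 1 of 3 neighbours < 2, holds.
  Fay: 1 of 2 neighbours < 2, holds.
  Pia: 2 of 5 neighbours < 4, holds.
Round 3 — no new yes votes; cascade stops.

no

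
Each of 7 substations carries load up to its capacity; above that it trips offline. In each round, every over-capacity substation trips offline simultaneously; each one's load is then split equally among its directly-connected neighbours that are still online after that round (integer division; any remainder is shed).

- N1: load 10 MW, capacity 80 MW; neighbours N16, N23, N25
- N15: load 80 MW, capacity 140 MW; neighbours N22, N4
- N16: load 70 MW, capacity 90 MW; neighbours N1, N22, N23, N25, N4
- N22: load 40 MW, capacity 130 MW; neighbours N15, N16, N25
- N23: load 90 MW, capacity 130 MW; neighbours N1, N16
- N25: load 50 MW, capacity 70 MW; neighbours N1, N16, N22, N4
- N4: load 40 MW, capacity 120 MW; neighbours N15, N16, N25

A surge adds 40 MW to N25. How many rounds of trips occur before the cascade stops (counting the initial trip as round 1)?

Round 1 — N25 at 90 > 70. N25 trips offline.
  N25 sheds 90 MW to N1, N16, N22, N4: 22 each (2 lost).
    N1: 10+22 = 32 ≤ 80
    N16: 70+22 = 92 > 90
    N22: 40+22 = 62 ≤ 130
    N4: 40+22 = 62 ≤ 120
Round 2 — N16 trips offline.
  N16 sheds 92 MW to N1, N22, N23, N4: 23 each.
    N1: 32+23 = 55 ≤ 80
    N22: 62+23 = 85 ≤ 130
    N23: 90+23 = 113 ≤ 130
    N4: 62+23 = 85 ≤ 120
No further trips.

2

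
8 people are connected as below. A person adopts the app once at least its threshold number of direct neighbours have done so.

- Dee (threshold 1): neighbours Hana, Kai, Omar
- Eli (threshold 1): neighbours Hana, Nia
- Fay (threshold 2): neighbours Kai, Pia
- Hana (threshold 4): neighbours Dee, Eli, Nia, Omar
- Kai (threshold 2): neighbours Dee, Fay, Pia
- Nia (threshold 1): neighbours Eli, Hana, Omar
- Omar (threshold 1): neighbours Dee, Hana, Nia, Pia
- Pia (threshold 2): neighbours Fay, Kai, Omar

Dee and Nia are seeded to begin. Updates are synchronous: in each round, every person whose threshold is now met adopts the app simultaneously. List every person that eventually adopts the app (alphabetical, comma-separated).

Round 1 — Dee, Nia adopt the app (initial).
Round 2 — checking thresholds:
  Eli: 1 of 2 neighbours ≥ 1, adopts the app.
  Hana: 2 of 4 neighbours < 4, not yet.
  Kai: 1 of 3 neighbours < 2, not yet.
  Omar: 2 of 4 neighbours ≥ 1, adopts the app.
Round 3 — checking thresholds:
  Hana: 4 of 4 neighbours ≥ 4, adopts the app.
  Kai: 1 of 3 neighbours < 2, not yet.
  Pia: 1 of 3 neighbours < 2, not yet.
Round 4 — no new adoptions; cascade stops.

Dee, Eli, Hana, Nia, Omar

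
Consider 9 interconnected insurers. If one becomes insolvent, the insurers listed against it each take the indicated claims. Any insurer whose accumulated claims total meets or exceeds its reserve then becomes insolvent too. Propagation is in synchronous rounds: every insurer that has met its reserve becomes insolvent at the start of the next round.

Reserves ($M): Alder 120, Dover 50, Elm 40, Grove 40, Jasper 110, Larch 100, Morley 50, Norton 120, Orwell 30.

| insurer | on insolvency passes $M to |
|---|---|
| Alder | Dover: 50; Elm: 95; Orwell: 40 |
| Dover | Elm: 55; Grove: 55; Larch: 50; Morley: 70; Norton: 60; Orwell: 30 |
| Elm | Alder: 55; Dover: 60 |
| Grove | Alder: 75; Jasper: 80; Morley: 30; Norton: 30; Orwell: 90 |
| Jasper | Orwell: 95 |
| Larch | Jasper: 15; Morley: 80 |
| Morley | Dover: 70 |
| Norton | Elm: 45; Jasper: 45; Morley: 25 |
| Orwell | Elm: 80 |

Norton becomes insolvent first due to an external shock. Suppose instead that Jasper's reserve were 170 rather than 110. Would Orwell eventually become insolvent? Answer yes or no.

With Jasper's reserve at 170:
Round 1 — Norton becomes insolvent (initial).
  Elm: +45 → 45 ≥ 40
  Jasper: +45 → 45 < 170
  Morley: +25 → 25 < 50
Round 2 — Elm becomes insolvent.
  Alder: +55 → 55 < 120
  Dover: +60 → 60 ≥ 50
Round 3 — Dover becomes insolvent.
  Grove: +55 → 55 ≥ 40
  Larch: +50 → 50 < 100
  Morley: +70 → 95 ≥ 50
  Orwell: +30 → 30 ≥ 30
Round 4 — Grove, Morley, Orwell become insolvent.
  Alder: +75 → 130 ≥ 120
  Jasper: +80 → 125 < 170
Round 5 — Alder becomes insolvent.
No further insolvencies.

yes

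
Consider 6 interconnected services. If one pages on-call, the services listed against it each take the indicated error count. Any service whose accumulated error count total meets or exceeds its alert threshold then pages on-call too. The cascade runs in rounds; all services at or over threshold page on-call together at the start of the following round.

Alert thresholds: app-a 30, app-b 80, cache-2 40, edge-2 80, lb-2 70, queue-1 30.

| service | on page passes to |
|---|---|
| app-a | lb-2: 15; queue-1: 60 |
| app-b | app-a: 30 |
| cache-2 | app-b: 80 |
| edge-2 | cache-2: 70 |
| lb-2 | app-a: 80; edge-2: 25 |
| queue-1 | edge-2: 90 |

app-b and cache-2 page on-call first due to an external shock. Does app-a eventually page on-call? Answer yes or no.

yes

Round 1 — app-b, cache-2 page on-call (initial).
  app-a: +30 → 30 ≥ 30
Round 2 — app-a pages on-call.
  lb-2: +15 → 15 < 70
  queue-1: +60 → 60 ≥ 30
Round 3 — queue-1 pages on-call.
  edge-2: +90 → 90 ≥ 80
Round 4 — edge-2 pages on-call.
No further pages.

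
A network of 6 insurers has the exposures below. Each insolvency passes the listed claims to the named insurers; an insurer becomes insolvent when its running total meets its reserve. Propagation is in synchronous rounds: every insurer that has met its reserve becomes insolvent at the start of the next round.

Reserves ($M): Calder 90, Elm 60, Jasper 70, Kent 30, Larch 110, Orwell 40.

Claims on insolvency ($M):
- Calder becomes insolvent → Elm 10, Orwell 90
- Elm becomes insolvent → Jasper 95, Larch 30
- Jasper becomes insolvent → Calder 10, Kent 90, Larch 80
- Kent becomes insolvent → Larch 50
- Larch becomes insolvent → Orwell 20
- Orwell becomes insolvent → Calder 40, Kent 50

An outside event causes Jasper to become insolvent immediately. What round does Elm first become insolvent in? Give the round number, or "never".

never

Round 1 — Jasper becomes insolvent (initial).
  Calder: +10 → 10 < 90
  Kent: +90 → 90 ≥ 30
  Larch: +80 → 80 < 110
Round 2 — Kent becomes insolvent.
  Larch: +50 → 130 ≥ 110
Round 3 — Larch becomes insolvent.
  Orwell: +20 → 20 < 40
No further insolvencies.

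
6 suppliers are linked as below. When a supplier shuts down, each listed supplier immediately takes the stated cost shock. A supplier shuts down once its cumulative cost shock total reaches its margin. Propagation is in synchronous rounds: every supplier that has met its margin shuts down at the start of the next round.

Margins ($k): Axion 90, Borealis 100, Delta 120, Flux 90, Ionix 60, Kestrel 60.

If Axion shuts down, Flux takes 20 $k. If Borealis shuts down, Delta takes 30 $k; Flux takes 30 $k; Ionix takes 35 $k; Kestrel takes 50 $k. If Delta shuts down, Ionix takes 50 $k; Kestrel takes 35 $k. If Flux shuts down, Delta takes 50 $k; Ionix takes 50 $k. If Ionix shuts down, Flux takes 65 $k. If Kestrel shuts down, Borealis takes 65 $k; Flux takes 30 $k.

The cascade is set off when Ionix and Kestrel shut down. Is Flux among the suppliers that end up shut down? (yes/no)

yes

Round 1 — Ionix, Kestrel shut down (initial).
  Borealis: +65 → 65 < 100
  Flux: +65+30 → 95 ≥ 90
Round 2 — Flux shuts down.
  Delta: +50 → 50 < 120
No further shutdowns.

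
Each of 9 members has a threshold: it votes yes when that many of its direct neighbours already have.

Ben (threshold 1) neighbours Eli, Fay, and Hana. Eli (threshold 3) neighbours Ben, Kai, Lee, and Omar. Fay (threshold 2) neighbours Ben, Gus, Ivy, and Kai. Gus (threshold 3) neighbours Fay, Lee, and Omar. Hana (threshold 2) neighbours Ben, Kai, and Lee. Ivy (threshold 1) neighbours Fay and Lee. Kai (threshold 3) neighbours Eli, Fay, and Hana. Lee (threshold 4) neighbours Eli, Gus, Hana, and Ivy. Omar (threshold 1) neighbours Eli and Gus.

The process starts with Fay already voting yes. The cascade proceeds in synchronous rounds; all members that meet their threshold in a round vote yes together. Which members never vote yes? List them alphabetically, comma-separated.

Eli, Gus, Hana, Kai, Lee, Omar

Round 1 — Fay votes yes (initial).
Round 2 — checking thresholds:
  Ben: 1 of 3 neighbours ≥ 1, votes yes.
  Gus: 1 of 3 neighbours < 3, not yet.
  Ivy: 1 of 2 neighbours ≥ 1, votes yes.
  Kai: 1 of 3 neighbours < 3, not yet.
Round 3 — no new yes votes; cascade stops.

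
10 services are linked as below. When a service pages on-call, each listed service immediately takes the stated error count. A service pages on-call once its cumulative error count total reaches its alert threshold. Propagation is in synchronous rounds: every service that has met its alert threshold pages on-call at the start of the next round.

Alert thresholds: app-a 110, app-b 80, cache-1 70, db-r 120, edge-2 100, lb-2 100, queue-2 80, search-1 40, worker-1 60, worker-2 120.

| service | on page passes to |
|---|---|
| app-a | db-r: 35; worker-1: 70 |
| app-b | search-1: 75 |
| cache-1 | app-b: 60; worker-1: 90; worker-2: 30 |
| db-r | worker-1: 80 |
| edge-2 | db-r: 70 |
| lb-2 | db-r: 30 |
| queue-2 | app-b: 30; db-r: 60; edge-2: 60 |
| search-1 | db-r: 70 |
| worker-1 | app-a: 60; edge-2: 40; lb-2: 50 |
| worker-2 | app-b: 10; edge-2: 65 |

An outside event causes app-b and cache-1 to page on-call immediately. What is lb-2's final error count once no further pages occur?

Round 1 — app-b, cache-1 page on-call (initial).
  search-1: +75 → 75 ≥ 40
  worker-1: +90 → 90 ≥ 60
  worker-2: +30 → 30 < 120
Round 2 — search-1, worker-1 page on-call.
  app-a: +60 → 60 < 110
  db-r: +70 → 70 < 120
  edge-2: +40 → 40 < 100
  lb-2: +50 → 50 < 100
No further pages.

50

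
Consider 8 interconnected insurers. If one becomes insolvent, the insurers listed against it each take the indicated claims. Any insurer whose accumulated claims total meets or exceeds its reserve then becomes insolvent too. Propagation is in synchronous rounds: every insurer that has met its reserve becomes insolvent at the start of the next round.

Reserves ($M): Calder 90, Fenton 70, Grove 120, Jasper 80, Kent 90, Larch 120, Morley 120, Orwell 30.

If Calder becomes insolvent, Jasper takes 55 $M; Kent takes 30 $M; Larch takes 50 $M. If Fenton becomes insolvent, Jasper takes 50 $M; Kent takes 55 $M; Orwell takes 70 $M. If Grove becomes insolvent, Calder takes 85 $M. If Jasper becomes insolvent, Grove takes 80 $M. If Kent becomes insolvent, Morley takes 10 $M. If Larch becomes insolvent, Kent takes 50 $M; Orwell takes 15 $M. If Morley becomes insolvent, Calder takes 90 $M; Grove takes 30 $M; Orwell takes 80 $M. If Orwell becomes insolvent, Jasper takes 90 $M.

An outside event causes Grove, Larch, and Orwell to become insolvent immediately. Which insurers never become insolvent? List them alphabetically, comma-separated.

Calder, Fenton, Kent, Morley

Round 1 — Grove, Larch, Orwell become insolvent (initial).
  Calder: +85 → 85 < 90
  Jasper: +90 → 90 ≥ 80
  Kent: +50 → 50 < 90
Round 2 — Jasper becomes insolvent.
No further insolvencies.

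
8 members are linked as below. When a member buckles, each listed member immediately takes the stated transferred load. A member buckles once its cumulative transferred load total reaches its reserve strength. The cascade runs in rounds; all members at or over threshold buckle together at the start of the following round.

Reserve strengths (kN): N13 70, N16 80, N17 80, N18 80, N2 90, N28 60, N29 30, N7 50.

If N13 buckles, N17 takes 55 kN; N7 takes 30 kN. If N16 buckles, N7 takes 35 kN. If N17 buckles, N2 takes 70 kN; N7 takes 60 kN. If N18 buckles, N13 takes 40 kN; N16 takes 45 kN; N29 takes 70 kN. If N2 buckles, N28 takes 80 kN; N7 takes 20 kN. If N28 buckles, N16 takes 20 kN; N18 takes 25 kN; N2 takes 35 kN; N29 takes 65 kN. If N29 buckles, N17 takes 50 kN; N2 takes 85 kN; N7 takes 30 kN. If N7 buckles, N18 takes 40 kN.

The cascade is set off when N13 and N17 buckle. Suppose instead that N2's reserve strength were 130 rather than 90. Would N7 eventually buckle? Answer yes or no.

yes

With N2's reserve strength at 130:
Round 1 — N13, N17 buckle (initial).
  N2: +70 → 70 < 130
  N7: +30+60 → 90 ≥ 50
Round 2 — N7 buckles.
  N18: +40 → 40 < 80
No further bucklings.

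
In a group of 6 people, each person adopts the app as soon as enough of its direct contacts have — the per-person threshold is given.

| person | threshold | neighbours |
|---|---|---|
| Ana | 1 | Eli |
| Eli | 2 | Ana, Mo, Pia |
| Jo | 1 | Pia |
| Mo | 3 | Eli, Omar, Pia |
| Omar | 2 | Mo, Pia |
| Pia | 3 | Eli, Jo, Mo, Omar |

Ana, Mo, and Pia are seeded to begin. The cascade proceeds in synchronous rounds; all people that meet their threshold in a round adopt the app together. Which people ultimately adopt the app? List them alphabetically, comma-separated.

Round 1 — Ana, Mo, Pia adopt the app (initial).
Round 2 — checking thresholds:
  Eli: 3 of 3 neighbours ≥ 2, adopts the app.
  Jo: 1 of 1 neighbours ≥ 1, adopts the app.
  Omar: 2 of 2 neighbours ≥ 2, adopts the app.
Round 3 — no new adoptions; cascade stops.

Ana, Eli, Jo, Mo, Omar, Pia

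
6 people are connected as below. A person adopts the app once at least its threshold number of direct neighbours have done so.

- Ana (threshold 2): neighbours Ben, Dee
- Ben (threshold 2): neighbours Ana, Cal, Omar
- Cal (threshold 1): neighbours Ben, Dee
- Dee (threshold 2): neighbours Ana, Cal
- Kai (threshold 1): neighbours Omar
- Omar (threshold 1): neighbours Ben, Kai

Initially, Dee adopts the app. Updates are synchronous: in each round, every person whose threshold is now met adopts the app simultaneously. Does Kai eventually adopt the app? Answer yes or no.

Round 1 — Dee adopts the app (initial).
Round 2 — checking thresholds:
  Ana: 1 of 2 neighbours < 2, not yet.
  Cal: 1 of 2 neighbours ≥ 1, adopts the app.
Round 3 — no new adoptions; cascade stops.

no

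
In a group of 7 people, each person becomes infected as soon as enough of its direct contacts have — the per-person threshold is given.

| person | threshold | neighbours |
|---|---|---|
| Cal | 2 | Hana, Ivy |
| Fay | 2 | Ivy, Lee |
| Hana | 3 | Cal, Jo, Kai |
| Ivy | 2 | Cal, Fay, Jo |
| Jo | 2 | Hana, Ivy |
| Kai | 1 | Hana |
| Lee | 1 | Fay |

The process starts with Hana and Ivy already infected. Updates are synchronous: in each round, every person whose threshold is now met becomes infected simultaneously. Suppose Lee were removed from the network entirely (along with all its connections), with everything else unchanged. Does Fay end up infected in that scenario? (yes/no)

With Lee removed:
Round 1 — Hana, Ivy become infected (initial).
Round 2 — checking thresholds:
  Cal: 2 of 2 neighbours ≥ 2, becomes infected.
  Fay: 1 of 1 neighbours < 2, below threshold.
  Jo: 2 of 2 neighbours ≥ 2, becomes infected.
  Kai: 1 of 1 neighbours ≥ 1, becomes infected.
Round 3 — no new infections; cascade stops.

no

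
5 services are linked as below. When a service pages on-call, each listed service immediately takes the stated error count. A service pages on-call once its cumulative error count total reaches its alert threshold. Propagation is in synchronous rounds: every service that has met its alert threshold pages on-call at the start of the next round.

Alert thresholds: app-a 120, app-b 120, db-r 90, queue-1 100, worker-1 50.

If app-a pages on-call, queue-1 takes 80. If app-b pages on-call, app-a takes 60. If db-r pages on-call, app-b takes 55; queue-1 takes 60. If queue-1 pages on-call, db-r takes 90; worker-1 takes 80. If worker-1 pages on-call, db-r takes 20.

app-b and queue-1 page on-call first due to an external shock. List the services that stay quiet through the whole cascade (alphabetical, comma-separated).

app-a

Round 1 — app-b, queue-1 page on-call (initial).
  app-a: +60 → 60 < 120
  db-r: +90 → 90 ≥ 90
  worker-1: +80 → 80 ≥ 50
Round 2 — db-r, worker-1 page on-call.
No further pages.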